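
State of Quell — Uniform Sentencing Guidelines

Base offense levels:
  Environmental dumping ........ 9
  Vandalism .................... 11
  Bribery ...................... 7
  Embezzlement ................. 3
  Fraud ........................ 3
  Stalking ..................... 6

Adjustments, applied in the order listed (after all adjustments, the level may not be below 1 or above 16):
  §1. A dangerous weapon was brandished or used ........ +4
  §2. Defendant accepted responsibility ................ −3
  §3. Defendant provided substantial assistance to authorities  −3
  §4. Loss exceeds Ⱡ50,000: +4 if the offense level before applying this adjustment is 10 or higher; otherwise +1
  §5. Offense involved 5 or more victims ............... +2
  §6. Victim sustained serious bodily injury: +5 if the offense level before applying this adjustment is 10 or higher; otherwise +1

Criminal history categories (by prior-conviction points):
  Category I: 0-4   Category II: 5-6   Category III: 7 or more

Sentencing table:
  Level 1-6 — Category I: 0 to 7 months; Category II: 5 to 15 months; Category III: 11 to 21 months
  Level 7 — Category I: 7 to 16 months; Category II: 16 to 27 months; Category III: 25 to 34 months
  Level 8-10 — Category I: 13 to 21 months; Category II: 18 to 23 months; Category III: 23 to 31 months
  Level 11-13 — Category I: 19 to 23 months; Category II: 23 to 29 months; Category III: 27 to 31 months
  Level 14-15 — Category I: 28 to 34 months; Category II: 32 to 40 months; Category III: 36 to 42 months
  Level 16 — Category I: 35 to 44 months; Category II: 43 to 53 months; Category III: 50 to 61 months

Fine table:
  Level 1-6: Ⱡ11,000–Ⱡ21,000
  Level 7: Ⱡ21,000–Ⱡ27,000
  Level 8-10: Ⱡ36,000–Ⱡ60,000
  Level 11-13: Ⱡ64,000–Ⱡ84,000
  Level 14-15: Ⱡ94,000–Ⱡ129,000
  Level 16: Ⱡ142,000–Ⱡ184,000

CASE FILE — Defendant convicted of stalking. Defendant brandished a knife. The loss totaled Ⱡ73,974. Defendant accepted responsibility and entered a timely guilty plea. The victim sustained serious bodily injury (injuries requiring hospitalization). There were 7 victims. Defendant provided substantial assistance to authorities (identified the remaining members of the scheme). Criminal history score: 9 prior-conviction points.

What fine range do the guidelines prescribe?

Ⱡ36,000–Ⱡ60,000

Base offense level for stalking: 6.
§1 applies: 6 + 4 = 10.
§2 applies: 10 − 3 = 7.
§3 applies: 7 − 3 = 4.
§4 applies (level before this adjustment is 4 < 10, so +1): 4 + 1 = 5.
§5 applies: 5 + 2 = 7.
§6 applies (level before this adjustment is 7 < 10, so +1): 7 + 1 = 8.
Final offense level: 8.
Level 8 falls in the 8-10 band.
Fine table: Level 8-10 → Ⱡ36,000–Ⱡ60,000.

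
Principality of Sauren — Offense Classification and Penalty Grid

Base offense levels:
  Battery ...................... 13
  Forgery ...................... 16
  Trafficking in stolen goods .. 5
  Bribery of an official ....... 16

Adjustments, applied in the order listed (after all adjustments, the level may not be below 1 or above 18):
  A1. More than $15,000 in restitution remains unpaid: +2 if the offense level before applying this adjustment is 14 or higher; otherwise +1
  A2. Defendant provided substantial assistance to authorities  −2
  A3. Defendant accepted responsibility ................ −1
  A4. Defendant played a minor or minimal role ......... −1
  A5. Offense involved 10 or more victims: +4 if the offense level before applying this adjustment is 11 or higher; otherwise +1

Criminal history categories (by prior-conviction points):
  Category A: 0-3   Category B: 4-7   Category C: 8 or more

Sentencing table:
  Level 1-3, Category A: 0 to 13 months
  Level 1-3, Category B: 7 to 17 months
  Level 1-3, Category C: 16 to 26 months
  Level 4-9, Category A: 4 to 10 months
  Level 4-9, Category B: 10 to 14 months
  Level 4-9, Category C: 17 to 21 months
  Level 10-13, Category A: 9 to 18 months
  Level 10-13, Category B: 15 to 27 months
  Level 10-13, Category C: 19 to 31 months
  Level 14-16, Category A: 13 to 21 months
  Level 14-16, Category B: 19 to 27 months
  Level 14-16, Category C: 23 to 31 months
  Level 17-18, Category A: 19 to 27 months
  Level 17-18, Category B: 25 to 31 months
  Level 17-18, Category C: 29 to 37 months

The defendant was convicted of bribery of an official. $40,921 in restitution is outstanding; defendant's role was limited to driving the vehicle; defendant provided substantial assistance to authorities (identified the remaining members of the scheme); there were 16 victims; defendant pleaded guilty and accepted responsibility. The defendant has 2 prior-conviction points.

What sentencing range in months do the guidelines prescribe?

19-27 months

Base offense level for bribery of an official: 16.
A1 applies (level before this adjustment is 16 ≥ 14, so +2): 16 + 2 = 18.
A2 applies: 18 − 2 = 16.
A3 applies: 16 − 1 = 15.
A4 applies: 15 − 1 = 14.
A5 applies (level before this adjustment is 14 ≥ 11, so +4): 14 + 4 = 18.
Final offense level: 18.
Criminal history: 2 prior points → Category A (0-3).
Level 18 falls in the 17-18 band.
Grid: Level 17-18 × Category A = 19-27 months.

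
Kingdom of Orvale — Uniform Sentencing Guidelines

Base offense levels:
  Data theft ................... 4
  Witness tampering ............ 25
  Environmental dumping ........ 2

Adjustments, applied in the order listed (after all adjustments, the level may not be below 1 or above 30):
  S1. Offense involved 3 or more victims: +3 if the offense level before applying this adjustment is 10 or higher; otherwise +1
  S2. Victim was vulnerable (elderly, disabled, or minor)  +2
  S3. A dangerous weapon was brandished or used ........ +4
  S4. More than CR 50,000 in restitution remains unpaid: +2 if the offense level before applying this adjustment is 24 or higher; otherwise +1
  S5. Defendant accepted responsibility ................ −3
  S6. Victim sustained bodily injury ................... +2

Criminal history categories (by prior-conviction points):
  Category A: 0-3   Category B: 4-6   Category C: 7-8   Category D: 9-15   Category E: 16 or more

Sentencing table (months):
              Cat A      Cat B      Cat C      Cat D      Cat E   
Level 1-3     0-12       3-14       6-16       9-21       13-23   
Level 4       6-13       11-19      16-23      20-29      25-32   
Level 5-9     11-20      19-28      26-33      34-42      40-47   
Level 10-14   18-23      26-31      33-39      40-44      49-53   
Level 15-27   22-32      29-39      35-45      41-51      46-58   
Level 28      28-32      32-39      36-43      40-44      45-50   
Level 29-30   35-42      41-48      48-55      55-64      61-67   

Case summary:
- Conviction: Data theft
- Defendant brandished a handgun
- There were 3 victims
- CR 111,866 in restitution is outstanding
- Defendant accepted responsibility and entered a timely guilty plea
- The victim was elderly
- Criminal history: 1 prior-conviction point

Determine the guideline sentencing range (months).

11-20 months

Base offense level for data theft: 4.
S1 applies (level before this adjustment is 4 < 10, so +1): 4 + 1 = 5.
S2 applies: 5 + 2 = 7.
S3 applies: 7 + 4 = 11.
S4 applies (level before this adjustment is 11 < 24, so +1): 11 + 1 = 12.
S5 applies: 12 − 3 = 9.
Final offense level: 9.
Criminal history: 1 prior point → Category A (0-3).
Level 9 falls in the 5-9 band.
Grid: Level 5-9 × Category A = 11-20 months.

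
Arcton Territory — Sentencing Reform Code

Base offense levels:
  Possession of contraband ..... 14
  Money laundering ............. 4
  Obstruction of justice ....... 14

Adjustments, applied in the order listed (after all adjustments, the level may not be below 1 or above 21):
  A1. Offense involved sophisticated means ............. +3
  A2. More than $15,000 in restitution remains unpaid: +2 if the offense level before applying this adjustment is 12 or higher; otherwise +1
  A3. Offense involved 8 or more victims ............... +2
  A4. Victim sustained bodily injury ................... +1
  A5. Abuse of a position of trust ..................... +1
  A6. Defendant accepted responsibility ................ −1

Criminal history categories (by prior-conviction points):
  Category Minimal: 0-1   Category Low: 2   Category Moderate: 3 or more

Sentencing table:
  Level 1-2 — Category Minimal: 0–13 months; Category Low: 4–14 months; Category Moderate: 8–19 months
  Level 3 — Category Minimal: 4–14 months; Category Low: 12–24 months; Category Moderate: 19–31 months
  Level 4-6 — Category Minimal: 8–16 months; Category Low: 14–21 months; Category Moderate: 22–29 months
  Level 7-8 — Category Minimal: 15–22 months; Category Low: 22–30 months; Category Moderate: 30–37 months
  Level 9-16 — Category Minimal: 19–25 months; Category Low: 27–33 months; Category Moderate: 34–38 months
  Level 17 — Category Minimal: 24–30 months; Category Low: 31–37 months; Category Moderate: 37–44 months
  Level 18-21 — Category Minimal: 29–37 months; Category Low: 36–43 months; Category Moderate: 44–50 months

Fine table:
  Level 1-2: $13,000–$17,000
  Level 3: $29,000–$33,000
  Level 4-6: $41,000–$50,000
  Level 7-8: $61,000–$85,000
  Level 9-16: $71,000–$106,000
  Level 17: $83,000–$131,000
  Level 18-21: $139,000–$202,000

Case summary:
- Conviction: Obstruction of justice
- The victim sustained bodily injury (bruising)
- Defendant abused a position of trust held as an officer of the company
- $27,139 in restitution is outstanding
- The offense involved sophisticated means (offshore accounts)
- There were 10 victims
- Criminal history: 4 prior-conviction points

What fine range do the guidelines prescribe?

Base offense level for obstruction of justice: 14.
A1 applies: 14 + 3 = 17.
A2 applies (level before this adjustment is 17 ≥ 12, so +2): 17 + 2 = 19.
A3 applies: 19 + 2 = 21.
A4 applies: 21 + 1 = 22.
A5 applies: 22 + 1 = 23.
Level 23 exceeds the maximum of 21; capped at 21.
Final offense level: 21.
Level 21 falls in the 18-21 band.
Fine table: Level 18-21 → $139,000–$202,000.

$139,000–$202,000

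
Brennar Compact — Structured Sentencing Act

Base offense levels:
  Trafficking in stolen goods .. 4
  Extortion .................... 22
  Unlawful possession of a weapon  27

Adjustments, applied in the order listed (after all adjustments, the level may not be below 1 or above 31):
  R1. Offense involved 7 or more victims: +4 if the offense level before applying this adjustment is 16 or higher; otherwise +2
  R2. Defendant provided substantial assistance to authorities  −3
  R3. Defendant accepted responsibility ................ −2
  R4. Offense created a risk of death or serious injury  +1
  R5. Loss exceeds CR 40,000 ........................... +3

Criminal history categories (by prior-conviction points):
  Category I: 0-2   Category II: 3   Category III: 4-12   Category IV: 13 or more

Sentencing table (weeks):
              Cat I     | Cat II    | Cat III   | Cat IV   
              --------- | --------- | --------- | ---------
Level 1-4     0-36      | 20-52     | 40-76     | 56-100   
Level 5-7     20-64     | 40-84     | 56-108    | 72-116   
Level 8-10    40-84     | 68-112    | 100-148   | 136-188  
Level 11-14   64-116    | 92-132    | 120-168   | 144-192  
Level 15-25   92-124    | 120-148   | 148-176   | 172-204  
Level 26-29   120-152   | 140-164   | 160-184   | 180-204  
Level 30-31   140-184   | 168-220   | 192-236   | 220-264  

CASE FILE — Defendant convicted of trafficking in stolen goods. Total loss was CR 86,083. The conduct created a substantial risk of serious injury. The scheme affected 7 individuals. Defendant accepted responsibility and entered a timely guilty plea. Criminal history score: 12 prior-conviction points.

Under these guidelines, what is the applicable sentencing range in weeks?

Base offense level for trafficking in stolen goods: 4.
R1 applies (level before this adjustment is 4 < 16, so +2): 4 + 2 = 6.
R3 applies: 6 − 2 = 4.
R4 applies: 4 + 1 = 5.
R5 applies: 5 + 3 = 8.
Final offense level: 8.
Criminal history: 12 prior points → Category III (4-12).
Level 8 falls in the 8-10 band.
Grid: Level 8-10 × Category III = 100-148 weeks.

100-148 weeks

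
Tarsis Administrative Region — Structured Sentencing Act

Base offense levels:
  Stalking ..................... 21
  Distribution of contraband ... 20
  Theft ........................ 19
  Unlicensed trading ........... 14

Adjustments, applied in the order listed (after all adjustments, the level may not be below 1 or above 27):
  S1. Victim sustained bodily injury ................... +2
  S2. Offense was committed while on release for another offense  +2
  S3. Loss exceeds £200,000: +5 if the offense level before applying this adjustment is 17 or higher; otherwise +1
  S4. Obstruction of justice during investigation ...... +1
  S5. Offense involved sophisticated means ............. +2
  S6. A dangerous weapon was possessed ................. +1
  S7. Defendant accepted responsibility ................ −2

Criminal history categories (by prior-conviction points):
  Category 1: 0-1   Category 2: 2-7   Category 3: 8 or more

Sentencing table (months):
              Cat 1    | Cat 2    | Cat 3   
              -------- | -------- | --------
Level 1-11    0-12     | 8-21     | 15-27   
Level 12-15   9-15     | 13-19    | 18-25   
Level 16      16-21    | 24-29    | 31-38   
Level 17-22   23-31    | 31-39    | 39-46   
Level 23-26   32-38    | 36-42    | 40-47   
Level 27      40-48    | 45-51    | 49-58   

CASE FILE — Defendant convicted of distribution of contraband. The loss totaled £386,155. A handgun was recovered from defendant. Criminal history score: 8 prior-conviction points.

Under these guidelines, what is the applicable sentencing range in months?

40-47 months

Base offense level for distribution of contraband: 20.
S2 does not apply.
S3 applies (level before this adjustment is 20 ≥ 17, so +5): 20 + 5 = 25.
S4 does not apply.
S5 does not apply.
S6 applies: 25 + 1 = 26.
Final offense level: 26.
Criminal history: 8 prior points → Category 3 (8+).
Level 26 falls in the 23-26 band.
Grid: Level 23-26 × Category 3 = 40-47 months.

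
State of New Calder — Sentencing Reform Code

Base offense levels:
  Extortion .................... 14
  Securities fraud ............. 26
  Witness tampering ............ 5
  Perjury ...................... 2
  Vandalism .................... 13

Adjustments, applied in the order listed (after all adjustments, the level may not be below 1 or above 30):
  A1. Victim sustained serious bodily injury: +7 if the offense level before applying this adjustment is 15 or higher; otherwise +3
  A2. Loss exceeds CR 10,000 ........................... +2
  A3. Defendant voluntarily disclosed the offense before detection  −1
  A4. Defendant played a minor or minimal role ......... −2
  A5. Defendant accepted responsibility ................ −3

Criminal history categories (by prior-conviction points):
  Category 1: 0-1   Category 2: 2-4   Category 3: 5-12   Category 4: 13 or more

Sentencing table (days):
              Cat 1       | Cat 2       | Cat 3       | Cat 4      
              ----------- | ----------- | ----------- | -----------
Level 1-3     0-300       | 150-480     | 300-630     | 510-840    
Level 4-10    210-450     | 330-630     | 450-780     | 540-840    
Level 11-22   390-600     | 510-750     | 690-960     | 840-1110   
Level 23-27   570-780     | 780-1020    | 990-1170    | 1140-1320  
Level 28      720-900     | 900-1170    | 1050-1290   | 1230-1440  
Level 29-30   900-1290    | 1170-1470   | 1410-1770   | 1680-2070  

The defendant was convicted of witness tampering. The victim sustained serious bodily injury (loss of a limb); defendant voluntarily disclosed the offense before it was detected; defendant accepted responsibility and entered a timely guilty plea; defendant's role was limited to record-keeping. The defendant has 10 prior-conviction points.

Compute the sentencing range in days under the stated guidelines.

300-630 days

Base offense level for witness tampering: 5.
A1 applies (level before this adjustment is 5 < 15, so +3): 5 + 3 = 8.
A2 does not apply.
A3 applies: 8 − 1 = 7.
A4 applies: 7 − 2 = 5.
A5 applies: 5 − 3 = 2.
Final offense level: 2.
Criminal history: 10 prior points → Category 3 (5-12).
Level 2 falls in the 1-3 band.
Grid: Level 1-3 × Category 3 = 300-630 days.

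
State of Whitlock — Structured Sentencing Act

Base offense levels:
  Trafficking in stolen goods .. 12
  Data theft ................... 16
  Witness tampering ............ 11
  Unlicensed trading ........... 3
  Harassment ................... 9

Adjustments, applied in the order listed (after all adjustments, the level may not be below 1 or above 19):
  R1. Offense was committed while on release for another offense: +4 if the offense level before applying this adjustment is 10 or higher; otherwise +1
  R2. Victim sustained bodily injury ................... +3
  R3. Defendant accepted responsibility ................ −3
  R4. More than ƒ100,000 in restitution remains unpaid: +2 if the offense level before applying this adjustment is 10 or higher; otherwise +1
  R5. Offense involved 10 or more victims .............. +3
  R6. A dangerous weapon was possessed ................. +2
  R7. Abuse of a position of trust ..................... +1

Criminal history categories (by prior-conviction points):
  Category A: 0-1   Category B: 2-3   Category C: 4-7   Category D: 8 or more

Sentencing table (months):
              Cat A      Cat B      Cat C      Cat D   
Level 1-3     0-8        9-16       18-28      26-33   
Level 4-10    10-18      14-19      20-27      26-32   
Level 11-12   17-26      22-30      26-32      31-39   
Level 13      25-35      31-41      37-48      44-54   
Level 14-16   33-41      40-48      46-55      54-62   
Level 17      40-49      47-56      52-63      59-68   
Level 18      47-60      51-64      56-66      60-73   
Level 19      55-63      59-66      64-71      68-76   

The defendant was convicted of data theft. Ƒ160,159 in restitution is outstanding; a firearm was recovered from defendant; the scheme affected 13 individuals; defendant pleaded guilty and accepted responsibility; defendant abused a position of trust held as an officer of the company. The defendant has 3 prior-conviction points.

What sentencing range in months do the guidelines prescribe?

59-66 months

Base offense level for data theft: 16.
R2 does not apply.
R3 applies: 16 − 3 = 13.
R4 applies (level before this adjustment is 13 ≥ 10, so +2): 13 + 2 = 15.
R5 applies: 15 + 3 = 18.
R6 applies: 18 + 2 = 20.
R7 applies: 20 + 1 = 21.
Level 21 exceeds the maximum of 19; capped at 19.
Final offense level: 19.
Criminal history: 3 prior points → Category B (2-3).
Level 19 falls in the 19 band.
Grid: Level 19 × Category B = 59-66 months.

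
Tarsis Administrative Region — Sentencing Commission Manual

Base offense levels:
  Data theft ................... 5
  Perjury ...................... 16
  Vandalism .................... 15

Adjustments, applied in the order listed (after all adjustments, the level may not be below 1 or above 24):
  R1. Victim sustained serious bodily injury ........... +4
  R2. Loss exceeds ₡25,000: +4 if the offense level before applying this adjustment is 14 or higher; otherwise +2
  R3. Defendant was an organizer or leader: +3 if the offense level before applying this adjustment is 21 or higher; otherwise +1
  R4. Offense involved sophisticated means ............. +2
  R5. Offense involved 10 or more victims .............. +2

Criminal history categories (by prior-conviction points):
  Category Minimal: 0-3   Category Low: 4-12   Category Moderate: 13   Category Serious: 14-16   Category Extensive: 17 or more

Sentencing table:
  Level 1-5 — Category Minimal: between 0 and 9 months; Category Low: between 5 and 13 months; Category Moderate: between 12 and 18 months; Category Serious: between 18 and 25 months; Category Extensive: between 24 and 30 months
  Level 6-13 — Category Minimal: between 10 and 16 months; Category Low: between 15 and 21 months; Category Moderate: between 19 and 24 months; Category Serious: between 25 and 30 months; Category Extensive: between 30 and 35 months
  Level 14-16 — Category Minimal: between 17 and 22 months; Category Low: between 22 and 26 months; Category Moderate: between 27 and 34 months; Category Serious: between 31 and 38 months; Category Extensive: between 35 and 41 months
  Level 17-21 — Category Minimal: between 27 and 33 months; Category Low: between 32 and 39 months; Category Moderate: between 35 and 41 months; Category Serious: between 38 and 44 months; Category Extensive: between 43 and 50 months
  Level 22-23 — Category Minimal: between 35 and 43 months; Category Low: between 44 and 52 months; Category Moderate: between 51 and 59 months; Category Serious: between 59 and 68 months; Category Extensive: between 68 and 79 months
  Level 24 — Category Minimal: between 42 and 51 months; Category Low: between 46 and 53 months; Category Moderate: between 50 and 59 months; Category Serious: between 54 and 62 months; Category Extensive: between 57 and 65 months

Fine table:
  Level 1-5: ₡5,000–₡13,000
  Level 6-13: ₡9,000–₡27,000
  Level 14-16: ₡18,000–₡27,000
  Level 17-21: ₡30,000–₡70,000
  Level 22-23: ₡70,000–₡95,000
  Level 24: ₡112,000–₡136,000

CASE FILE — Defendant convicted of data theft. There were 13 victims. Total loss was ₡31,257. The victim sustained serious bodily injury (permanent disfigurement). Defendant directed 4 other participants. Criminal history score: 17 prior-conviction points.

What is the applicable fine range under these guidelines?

Base offense level for data theft: 5.
R1 applies: 5 + 4 = 9.
R2 applies (level before this adjustment is 9 < 14, so +2): 9 + 2 = 11.
R3 applies (level before this adjustment is 11 < 21, so +1): 11 + 1 = 12.
R4 does not apply.
R5 applies: 12 + 2 = 14.
Final offense level: 14.
Level 14 falls in the 14-16 band.
Fine table: Level 14-16 → ₡18,000–₡27,000.

₡18,000–₡27,000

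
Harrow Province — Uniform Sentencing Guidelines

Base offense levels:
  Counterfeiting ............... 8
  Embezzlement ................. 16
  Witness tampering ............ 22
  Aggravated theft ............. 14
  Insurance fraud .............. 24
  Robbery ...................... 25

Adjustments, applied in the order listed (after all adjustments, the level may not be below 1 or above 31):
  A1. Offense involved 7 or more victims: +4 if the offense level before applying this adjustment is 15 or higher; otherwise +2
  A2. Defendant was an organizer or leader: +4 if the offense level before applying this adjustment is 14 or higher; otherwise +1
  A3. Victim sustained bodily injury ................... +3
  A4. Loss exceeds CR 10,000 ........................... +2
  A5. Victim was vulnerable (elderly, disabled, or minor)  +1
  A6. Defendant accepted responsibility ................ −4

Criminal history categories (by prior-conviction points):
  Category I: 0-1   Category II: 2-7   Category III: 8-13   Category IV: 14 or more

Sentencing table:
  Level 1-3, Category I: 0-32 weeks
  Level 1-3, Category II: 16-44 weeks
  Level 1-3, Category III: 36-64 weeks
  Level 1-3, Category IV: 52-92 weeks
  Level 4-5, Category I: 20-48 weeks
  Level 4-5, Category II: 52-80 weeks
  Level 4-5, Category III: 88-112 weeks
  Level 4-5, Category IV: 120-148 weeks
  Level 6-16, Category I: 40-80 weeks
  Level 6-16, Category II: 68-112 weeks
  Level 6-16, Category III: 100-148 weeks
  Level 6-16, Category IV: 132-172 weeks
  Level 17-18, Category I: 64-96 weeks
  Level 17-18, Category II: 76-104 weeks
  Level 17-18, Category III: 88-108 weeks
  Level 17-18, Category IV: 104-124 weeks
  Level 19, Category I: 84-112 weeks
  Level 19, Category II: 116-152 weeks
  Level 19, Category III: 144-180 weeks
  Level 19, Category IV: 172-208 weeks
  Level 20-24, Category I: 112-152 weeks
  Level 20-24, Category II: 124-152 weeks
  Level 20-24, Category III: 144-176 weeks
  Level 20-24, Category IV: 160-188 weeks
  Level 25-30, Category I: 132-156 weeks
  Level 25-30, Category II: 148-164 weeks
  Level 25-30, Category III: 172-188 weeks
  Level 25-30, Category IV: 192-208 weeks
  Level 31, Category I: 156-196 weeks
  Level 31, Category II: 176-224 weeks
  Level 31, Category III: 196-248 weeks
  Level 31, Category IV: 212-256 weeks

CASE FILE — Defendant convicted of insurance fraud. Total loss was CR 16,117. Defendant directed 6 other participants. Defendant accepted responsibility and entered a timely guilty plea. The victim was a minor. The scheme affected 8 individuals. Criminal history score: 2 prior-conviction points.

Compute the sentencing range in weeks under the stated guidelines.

176-224 weeks

Base offense level for insurance fraud: 24.
A1 applies (level before this adjustment is 24 ≥ 15, so +4): 24 + 4 = 28.
A2 applies (level before this adjustment is 28 ≥ 14, so +4): 28 + 4 = 32.
A3 does not apply.
A4 applies: 32 + 2 = 34.
A5 applies: 34 + 1 = 35.
A6 applies: 35 − 4 = 31.
Final offense level: 31.
Criminal history: 2 prior points → Category II (2-7).
Level 31 falls in the 31 band.
Grid: Level 31 × Category II = 176-224 weeks.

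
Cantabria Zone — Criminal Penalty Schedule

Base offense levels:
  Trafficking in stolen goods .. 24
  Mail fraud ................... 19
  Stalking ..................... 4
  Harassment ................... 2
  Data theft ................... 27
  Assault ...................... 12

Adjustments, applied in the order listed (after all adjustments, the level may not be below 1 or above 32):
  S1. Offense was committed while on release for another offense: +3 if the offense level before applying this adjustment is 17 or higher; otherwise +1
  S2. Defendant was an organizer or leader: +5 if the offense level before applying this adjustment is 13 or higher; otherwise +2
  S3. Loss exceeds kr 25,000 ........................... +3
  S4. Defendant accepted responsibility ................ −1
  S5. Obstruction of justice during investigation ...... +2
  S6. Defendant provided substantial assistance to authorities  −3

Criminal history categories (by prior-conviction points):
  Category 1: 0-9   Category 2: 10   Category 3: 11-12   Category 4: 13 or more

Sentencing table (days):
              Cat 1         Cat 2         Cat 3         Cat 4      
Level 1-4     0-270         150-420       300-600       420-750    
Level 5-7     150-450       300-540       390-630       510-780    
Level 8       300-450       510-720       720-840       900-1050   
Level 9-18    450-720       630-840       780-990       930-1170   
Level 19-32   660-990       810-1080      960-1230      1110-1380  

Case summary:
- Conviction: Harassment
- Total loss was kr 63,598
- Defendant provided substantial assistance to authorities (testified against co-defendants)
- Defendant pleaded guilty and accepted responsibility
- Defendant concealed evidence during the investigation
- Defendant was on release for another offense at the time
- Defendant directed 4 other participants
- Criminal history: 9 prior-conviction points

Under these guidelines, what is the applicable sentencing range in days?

Base offense level for harassment: 2.
S1 applies (level before this adjustment is 2 < 17, so +1): 2 + 1 = 3.
S2 applies (level before this adjustment is 3 < 13, so +2): 3 + 2 = 5.
S3 applies: 5 + 3 = 8.
S4 applies: 8 − 1 = 7.
S5 applies: 7 + 2 = 9.
S6 applies: 9 − 3 = 6.
Final offense level: 6.
Criminal history: 9 prior points → Category 1 (0-9).
Level 6 falls in the 5-7 band.
Grid: Level 5-7 × Category 1 = 150-450 days.

150-450 days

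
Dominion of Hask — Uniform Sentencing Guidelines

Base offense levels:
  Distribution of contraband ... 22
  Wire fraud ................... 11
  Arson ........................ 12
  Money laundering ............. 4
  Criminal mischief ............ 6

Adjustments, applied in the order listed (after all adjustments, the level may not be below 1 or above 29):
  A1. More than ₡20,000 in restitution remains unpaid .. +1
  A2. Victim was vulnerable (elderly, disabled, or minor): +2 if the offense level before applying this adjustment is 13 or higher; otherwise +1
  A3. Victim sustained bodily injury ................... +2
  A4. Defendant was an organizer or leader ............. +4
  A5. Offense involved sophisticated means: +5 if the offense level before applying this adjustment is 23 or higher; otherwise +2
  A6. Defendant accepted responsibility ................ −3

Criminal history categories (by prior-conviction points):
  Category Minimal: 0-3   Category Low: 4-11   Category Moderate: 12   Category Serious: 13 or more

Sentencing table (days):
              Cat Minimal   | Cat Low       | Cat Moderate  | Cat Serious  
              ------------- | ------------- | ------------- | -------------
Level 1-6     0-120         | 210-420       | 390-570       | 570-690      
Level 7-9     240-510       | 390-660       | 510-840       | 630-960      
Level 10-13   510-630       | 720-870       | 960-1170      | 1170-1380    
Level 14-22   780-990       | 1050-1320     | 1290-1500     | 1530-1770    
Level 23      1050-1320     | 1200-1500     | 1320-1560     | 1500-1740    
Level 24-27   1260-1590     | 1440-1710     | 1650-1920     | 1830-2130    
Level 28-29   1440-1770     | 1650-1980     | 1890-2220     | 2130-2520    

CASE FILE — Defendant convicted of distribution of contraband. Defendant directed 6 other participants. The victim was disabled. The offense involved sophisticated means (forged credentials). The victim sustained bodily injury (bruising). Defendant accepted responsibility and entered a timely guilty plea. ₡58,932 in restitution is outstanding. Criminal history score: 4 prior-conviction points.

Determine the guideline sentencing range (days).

1650-1980 days

Base offense level for distribution of contraband: 22.
A1 applies: 22 + 1 = 23.
A2 applies (level before this adjustment is 23 ≥ 13, so +2): 23 + 2 = 25.
A3 applies: 25 + 2 = 27.
A4 applies: 27 + 4 = 31.
A5 applies (level before this adjustment is 31 ≥ 23, so +5): 31 + 5 = 36.
A6 applies: 36 − 3 = 33.
Level 33 exceeds the maximum of 29; capped at 29.
Final offense level: 29.
Criminal history: 4 prior points → Category Low (4-11).
Level 29 falls in the 28-29 band.
Grid: Level 28-29 × Category Low = 1650-1980 days.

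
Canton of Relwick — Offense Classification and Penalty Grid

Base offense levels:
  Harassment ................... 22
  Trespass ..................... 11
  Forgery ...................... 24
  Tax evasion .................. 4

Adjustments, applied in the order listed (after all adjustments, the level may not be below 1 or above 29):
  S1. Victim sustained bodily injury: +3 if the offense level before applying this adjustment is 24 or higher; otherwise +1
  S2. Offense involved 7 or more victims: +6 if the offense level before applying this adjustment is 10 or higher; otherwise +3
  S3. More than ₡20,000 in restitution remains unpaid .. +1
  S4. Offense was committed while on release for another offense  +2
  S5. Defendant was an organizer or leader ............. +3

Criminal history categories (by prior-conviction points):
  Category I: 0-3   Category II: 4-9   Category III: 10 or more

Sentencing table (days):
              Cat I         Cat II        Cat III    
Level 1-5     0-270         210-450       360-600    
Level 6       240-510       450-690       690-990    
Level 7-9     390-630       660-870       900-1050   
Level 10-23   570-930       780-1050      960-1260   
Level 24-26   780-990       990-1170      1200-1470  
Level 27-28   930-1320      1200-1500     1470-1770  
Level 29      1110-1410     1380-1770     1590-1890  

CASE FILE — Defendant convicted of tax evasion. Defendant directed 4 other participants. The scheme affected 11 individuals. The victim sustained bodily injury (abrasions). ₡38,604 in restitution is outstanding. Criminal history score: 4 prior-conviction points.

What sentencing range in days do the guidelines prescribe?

780-1050 days

Base offense level for tax evasion: 4.
S1 applies (level before this adjustment is 4 < 24, so +1): 4 + 1 = 5.
S2 applies (level before this adjustment is 5 < 10, so +3): 5 + 3 = 8.
S3 applies: 8 + 1 = 9.
S4 does not apply.
S5 applies: 9 + 3 = 12.
Final offense level: 12.
Criminal history: 4 prior points → Category II (4-9).
Level 12 falls in the 10-23 band.
Grid: Level 10-23 × Category II = 780-1050 days.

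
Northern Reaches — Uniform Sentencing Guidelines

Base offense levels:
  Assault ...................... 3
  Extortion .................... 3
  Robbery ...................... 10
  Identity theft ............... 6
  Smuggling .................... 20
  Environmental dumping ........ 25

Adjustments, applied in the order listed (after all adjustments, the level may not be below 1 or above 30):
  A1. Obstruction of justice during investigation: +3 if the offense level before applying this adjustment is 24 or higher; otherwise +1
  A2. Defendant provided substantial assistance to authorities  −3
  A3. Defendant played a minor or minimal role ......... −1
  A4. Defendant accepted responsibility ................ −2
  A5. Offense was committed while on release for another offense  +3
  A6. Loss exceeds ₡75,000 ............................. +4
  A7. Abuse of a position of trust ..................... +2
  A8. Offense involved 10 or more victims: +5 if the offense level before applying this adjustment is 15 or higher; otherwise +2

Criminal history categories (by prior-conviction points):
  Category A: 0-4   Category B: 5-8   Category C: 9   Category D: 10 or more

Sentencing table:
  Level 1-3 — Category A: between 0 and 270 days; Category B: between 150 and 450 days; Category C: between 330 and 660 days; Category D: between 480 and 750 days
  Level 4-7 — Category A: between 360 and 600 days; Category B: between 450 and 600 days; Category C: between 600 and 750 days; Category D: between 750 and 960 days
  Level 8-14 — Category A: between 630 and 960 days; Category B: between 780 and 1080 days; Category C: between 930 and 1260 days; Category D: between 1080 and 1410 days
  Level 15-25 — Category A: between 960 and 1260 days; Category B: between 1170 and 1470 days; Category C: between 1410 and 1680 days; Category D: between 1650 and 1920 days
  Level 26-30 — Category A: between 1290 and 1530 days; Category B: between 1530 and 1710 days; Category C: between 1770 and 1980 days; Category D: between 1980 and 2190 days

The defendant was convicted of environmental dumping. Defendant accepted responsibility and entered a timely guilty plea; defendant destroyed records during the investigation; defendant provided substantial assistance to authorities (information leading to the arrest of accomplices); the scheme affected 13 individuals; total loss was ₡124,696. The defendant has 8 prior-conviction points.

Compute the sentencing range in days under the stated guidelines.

1530-1710 days

Base offense level for environmental dumping: 25.
A1 applies (level before this adjustment is 25 ≥ 24, so +3): 25 + 3 = 28.
A2 applies: 28 − 3 = 25.
A3 does not apply.
A4 applies: 25 − 2 = 23.
A5 does not apply.
A6 applies: 23 + 4 = 27.
A8 applies (level before this adjustment is 27 ≥ 15, so +5): 27 + 5 = 32.
Level 32 exceeds the maximum of 30; capped at 30.
Final offense level: 30.
Criminal history: 8 prior points → Category B (5-8).
Level 30 falls in the 26-30 band.
Grid: Level 26-30 × Category B = 1530-1710 days.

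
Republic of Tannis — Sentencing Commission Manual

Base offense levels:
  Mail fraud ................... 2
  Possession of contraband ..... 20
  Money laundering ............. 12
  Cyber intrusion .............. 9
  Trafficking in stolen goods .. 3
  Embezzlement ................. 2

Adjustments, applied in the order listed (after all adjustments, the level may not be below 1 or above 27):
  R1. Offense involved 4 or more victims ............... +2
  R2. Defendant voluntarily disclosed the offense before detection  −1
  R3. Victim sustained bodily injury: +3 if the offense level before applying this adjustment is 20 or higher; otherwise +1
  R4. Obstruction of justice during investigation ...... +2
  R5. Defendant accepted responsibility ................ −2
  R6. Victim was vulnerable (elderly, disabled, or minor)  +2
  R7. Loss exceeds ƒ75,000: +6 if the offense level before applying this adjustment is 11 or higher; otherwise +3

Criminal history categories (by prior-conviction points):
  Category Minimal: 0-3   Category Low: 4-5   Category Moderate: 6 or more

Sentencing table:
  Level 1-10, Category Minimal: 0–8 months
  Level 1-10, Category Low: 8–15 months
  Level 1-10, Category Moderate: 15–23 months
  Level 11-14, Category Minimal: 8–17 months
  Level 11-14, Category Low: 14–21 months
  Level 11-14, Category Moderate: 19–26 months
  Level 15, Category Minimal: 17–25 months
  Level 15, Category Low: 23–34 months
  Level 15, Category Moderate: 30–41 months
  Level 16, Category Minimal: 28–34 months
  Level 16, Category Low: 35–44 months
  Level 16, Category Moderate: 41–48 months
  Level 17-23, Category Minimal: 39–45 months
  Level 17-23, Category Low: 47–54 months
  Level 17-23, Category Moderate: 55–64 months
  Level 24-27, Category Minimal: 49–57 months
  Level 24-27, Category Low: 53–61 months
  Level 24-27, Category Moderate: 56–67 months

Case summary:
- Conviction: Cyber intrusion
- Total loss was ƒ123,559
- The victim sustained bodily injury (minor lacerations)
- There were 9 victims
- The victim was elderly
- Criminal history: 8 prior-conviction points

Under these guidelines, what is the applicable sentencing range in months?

55-64 months

Base offense level for cyber intrusion: 9.
R1 applies: 9 + 2 = 11.
R2 does not apply.
R3 applies (level before this adjustment is 11 < 20, so +1): 11 + 1 = 12.
R5 does not apply.
R6 applies: 12 + 2 = 14.
R7 applies (level before this adjustment is 14 ≥ 11, so +6): 14 + 6 = 20.
Final offense level: 20.
Criminal history: 8 prior points → Category Moderate (6+).
Level 20 falls in the 17-23 band.
Grid: Level 17-23 × Category Moderate = 55-64 months.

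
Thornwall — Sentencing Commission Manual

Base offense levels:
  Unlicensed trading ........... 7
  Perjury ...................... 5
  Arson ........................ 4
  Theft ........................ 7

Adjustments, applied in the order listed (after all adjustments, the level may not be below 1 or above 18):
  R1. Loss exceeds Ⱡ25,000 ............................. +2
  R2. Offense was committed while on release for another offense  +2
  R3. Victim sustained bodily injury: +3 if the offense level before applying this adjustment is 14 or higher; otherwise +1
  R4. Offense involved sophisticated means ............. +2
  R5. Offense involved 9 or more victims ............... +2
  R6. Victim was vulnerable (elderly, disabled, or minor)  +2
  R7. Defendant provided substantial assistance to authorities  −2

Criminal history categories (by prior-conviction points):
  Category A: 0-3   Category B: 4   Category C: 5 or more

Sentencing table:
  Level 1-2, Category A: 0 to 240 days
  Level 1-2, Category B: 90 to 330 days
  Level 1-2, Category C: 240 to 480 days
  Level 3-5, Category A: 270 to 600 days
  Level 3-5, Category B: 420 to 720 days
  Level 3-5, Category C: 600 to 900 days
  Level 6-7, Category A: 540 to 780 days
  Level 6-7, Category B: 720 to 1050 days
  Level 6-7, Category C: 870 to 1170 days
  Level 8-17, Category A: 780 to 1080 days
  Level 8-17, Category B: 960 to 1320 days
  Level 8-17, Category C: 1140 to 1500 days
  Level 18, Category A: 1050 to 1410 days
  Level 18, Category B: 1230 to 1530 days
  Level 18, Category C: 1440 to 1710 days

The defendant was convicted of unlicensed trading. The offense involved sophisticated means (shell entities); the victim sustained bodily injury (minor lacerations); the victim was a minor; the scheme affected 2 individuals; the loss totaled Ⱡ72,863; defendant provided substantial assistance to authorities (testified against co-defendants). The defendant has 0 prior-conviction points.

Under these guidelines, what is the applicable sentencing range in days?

Base offense level for unlicensed trading: 7.
R1 applies: 7 + 2 = 9.
R3 applies (level before this adjustment is 9 < 14, so +1): 9 + 1 = 10.
R4 applies: 10 + 2 = 12.
R6 applies: 12 + 2 = 14.
R7 applies: 14 − 2 = 12.
Final offense level: 12.
Criminal history: 0 prior points → Category A (0-3).
Level 12 falls in the 8-17 band.
Grid: Level 8-17 × Category A = 780-1080 days.

780-1080 days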